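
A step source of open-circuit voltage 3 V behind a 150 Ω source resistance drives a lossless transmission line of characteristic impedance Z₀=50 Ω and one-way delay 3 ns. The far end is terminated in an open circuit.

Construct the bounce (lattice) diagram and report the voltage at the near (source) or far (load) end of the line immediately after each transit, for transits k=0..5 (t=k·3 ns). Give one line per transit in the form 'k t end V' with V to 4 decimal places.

0 0 source 0.7500
1 3 load 1.5000
2 6 source 1.8750
3 9 load 2.2500
4 12 source 2.4375
5 15 load 2.6250

Γ_L=1.000000, Γ_S=0.500000; launch V₁=3·50/200=0.750000
k=0 src: V=0.7500
k=1 load: inc=0.750000, refl=0.750000·1.000000=0.7500; V=0.000000+0.750000+0.750000=1.5000
k=2 src: inc=0.750000, refl=0.750000·0.500000=0.3750; V=0.750000+0.750000+0.375000=1.8750
k=3 load: inc=0.375000, refl=0.375000·1.000000=0.3750; V=1.500000+0.375000+0.375000=2.2500
k=4 src: inc=0.375000, refl=0.375000·0.500000=0.1875; V=1.875000+0.375000+0.187500=2.4375
k=5 load: inc=0.187500, refl=0.187500·1.000000=0.1875; V=2.250000+0.187500+0.187500=2.6250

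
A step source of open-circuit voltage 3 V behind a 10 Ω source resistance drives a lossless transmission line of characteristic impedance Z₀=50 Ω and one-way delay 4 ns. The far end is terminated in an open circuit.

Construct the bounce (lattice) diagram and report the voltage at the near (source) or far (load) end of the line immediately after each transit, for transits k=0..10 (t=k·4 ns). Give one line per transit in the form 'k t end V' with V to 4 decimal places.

Γ_L=1.000000, Γ_S=-0.666667; launch V₁=3·50/60=2.500000
k=0 src: V=2.5000
k=1 load: inc=2.500000, refl=2.500000·1.000000=2.5000; V=0.000000+2.500000+2.500000=5.0000
k=2 src: inc=2.500000, refl=2.500000·-0.666667=-1.6667; V=2.500000+2.500000+-1.666667=3.3333
k=3 load: inc=-1.666667, refl=-1.666667·1.000000=-1.6667; V=5.000000+-1.666667+-1.666667=1.6667
k=4 src: inc=-1.666667, refl=-1.666667·-0.666667=1.1111; V=3.333333+-1.666667+1.111111=2.7778
k=5 load: inc=1.111111, refl=1.111111·1.000000=1.1111; V=1.666667+1.111111+1.111111=3.8889
k=6 src: inc=1.111111, refl=1.111111·-0.666667=-0.7407; V=2.777778+1.111111+-0.740741=3.1481
k=7 load: inc=-0.740741, refl=-0.740741·1.000000=-0.7407; V=3.888889+-0.740741+-0.740741=2.4074
k=8 src: inc=-0.740741, refl=-0.740741·-0.666667=0.4938; V=3.148148+-0.740741+0.493827=2.9012
k=9 load: inc=0.493827, refl=0.493827·1.000000=0.4938; V=2.407407+0.493827+0.493827=3.3951
k=10 src: inc=0.493827, refl=0.493827·-0.666667=-0.3292; V=2.901235+0.493827+-0.329218=3.0658

0 0 source 2.5000
1 4 load 5.0000
2 8 source 3.3333
3 12 load 1.6667
4 16 source 2.7778
5 20 load 3.8889
6 24 source 3.1481
7 28 load 2.4074
8 32 source 2.9012
9 36 load 3.3951
10 40 source 3.0658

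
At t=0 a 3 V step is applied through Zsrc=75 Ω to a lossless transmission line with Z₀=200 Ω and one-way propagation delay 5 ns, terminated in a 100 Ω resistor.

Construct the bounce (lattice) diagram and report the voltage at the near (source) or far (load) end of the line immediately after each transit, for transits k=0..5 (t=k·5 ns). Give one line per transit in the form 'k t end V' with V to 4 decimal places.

0 0 source 2.1818
1 5 load 1.4545
2 10 source 1.7851
3 15 load 1.6749
4 20 source 1.7250
5 25 load 1.7083

Γ_L=-0.333333, Γ_S=-0.454545; launch V₁=3·200/275=2.181818
k=0 src: V=2.1818
k=1 load: inc=2.181818, refl=2.181818·-0.333333=-0.7273; V=0.000000+2.181818+-0.727273=1.4545
k=2 src: inc=-0.727273, refl=-0.727273·-0.454545=0.3306; V=2.181818+-0.727273+0.330579=1.7851
k=3 load: inc=0.330579, refl=0.330579·-0.333333=-0.1102; V=1.454545+0.330579+-0.110193=1.6749
k=4 src: inc=-0.110193, refl=-0.110193·-0.454545=0.0501; V=1.785124+-0.110193+0.050088=1.7250
k=5 load: inc=0.050088, refl=0.050088·-0.333333=-0.0167; V=1.674931+0.050088+-0.016696=1.7083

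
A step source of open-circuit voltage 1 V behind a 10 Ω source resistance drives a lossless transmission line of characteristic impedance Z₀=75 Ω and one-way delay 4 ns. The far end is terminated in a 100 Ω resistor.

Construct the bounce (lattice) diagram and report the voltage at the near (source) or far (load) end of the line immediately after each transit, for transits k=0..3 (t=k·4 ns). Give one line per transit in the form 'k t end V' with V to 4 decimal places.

0 0 source 0.8824
1 4 load 1.0084
2 8 source 0.9120
3 12 load 0.8982

Γ_L=0.142857, Γ_S=-0.764706; launch V₁=1·75/85=0.882353
k=0 src: V=0.8824
k=1 load: inc=0.882353, refl=0.882353·0.142857=0.1261; V=0.000000+0.882353+0.126050=1.0084
k=2 src: inc=0.126050, refl=0.126050·-0.764706=-0.0964; V=0.882353+0.126050+-0.096391=0.9120
k=3 load: inc=-0.096391, refl=-0.096391·0.142857=-0.0138; V=1.008403+-0.096391+-0.013770=0.8982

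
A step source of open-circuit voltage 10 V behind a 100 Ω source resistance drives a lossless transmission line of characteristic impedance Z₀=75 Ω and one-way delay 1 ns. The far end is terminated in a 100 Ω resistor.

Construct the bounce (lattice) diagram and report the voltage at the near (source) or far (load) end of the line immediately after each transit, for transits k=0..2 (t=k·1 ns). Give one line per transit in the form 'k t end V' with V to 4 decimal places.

Γ_L=0.142857, Γ_S=0.142857; launch V₁=10·75/175=4.285714
k=0 src: V=4.2857
k=1 load: inc=4.285714, refl=4.285714·0.142857=0.6122; V=0.000000+4.285714+0.612245=4.8980
k=2 src: inc=0.612245, refl=0.612245·0.142857=0.0875; V=4.285714+0.612245+0.087464=4.9854

0 0 source 4.2857
1 1 load 4.8980
2 2 source 4.9854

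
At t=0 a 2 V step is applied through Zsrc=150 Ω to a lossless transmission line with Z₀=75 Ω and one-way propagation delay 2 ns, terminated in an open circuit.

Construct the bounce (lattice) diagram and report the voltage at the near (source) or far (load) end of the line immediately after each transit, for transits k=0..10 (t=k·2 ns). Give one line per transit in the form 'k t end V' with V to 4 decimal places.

Γ_L=1.000000, Γ_S=0.333333; launch V₁=2·75/225=0.666667
k=0 src: V=0.6667
k=1 load: inc=0.666667, refl=0.666667·1.000000=0.6667; V=0.000000+0.666667+0.666667=1.3333
k=2 src: inc=0.666667, refl=0.666667·0.333333=0.2222; V=0.666667+0.666667+0.222222=1.5556
k=3 load: inc=0.222222, refl=0.222222·1.000000=0.2222; V=1.333333+0.222222+0.222222=1.7778
k=4 src: inc=0.222222, refl=0.222222·0.333333=0.0741; V=1.555556+0.222222+0.074074=1.8519
k=5 load: inc=0.074074, refl=0.074074·1.000000=0.0741; V=1.777778+0.074074+0.074074=1.9259
k=6 src: inc=0.074074, refl=0.074074·0.333333=0.0247; V=1.851852+0.074074+0.024691=1.9506
k=7 load: inc=0.024691, refl=0.024691·1.000000=0.0247; V=1.925926+0.024691+0.024691=1.9753
k=8 src: inc=0.024691, refl=0.024691·0.333333=0.0082; V=1.950617+0.024691+0.008230=1.9835
k=9 load: inc=0.008230, refl=0.008230·1.000000=0.0082; V=1.975309+0.008230+0.008230=1.9918
k=10 src: inc=0.008230, refl=0.008230·0.333333=0.0027; V=1.983539+0.008230+0.002743=1.9945

0 0 source 0.6667
1 2 load 1.3333
2 4 source 1.5556
3 6 load 1.7778
4 8 source 1.8519
5 10 load 1.9259
6 12 source 1.9506
7 14 load 1.9753
8 16 source 1.9835
9 18 load 1.9918
10 20 source 1.9945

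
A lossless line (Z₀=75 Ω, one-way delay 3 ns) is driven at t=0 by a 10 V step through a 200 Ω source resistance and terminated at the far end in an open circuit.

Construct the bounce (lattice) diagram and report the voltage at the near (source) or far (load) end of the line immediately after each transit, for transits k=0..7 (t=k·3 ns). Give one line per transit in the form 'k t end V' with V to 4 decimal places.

0 0 source 2.7273
1 3 load 5.4545
2 6 source 6.6942
3 9 load 7.9339
4 12 source 8.4974
5 15 load 9.0609
6 18 source 9.3170
7 21 load 9.5731

Γ_L=1.000000, Γ_S=0.454545; launch V₁=10·75/275=2.727273
k=0 src: V=2.7273
k=1 load: inc=2.727273, refl=2.727273·1.000000=2.7273; V=0.000000+2.727273+2.727273=5.4545
k=2 src: inc=2.727273, refl=2.727273·0.454545=1.2397; V=2.727273+2.727273+1.239669=6.6942
k=3 load: inc=1.239669, refl=1.239669·1.000000=1.2397; V=5.454545+1.239669+1.239669=7.9339
k=4 src: inc=1.239669, refl=1.239669·0.454545=0.5635; V=6.694215+1.239669+0.563486=8.4974
k=5 load: inc=0.563486, refl=0.563486·1.000000=0.5635; V=7.933884+0.563486+0.563486=9.0609
k=6 src: inc=0.563486, refl=0.563486·0.454545=0.2561; V=8.497370+0.563486+0.256130=9.3170
k=7 load: inc=0.256130, refl=0.256130·1.000000=0.2561; V=9.060856+0.256130+0.256130=9.5731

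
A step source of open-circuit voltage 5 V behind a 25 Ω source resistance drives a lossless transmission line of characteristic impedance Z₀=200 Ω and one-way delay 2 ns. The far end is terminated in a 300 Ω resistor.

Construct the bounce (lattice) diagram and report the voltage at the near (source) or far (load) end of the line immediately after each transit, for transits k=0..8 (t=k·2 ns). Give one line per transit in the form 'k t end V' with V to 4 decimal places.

0 0 source 4.4444
1 2 load 5.3333
2 4 source 4.6420
3 6 load 4.5037
4 8 source 4.6112
5 10 load 4.6328
6 12 source 4.6160
7 14 load 4.6127
8 16 source 4.6153

Γ_L=0.200000, Γ_S=-0.777778; launch V₁=5·200/225=4.444444
k=0 src: V=4.4444
k=1 load: inc=4.444444, refl=4.444444·0.200000=0.8889; V=0.000000+4.444444+0.888889=5.3333
k=2 src: inc=0.888889, refl=0.888889·-0.777778=-0.6914; V=4.444444+0.888889+-0.691358=4.6420
k=3 load: inc=-0.691358, refl=-0.691358·0.200000=-0.1383; V=5.333333+-0.691358+-0.138272=4.5037
k=4 src: inc=-0.138272, refl=-0.138272·-0.777778=0.1075; V=4.641975+-0.138272+0.107545=4.6112
k=5 load: inc=0.107545, refl=0.107545·0.200000=0.0215; V=4.503704+0.107545+0.021509=4.6328
k=6 src: inc=0.021509, refl=0.021509·-0.777778=-0.0167; V=4.611248+0.021509+-0.016729=4.6160
k=7 load: inc=-0.016729, refl=-0.016729·0.200000=-0.0033; V=4.632757+-0.016729+-0.003346=4.6127
k=8 src: inc=-0.003346, refl=-0.003346·-0.777778=0.0026; V=4.616028+-0.003346+0.002602=4.6153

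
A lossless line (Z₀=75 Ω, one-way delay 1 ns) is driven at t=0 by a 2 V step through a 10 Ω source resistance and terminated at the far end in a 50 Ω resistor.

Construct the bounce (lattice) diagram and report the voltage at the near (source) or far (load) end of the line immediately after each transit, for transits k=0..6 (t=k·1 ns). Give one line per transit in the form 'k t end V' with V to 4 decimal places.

0 0 source 1.7647
1 1 load 1.4118
2 2 source 1.6817
3 3 load 1.6277
4 4 source 1.6690
5 5 load 1.6607
6 6 source 1.6670

Γ_L=-0.200000, Γ_S=-0.764706; launch V₁=2·75/85=1.764706
k=0 src: V=1.7647
k=1 load: inc=1.764706, refl=1.764706·-0.200000=-0.3529; V=0.000000+1.764706+-0.352941=1.4118
k=2 src: inc=-0.352941, refl=-0.352941·-0.764706=0.2699; V=1.764706+-0.352941+0.269896=1.6817
k=3 load: inc=0.269896, refl=0.269896·-0.200000=-0.0540; V=1.411765+0.269896+-0.053979=1.6277
k=4 src: inc=-0.053979, refl=-0.053979·-0.764706=0.0413; V=1.681661+-0.053979+0.041278=1.6690
k=5 load: inc=0.041278, refl=0.041278·-0.200000=-0.0083; V=1.627682+0.041278+-0.008256=1.6607
k=6 src: inc=-0.008256, refl=-0.008256·-0.764706=0.0063; V=1.668960+-0.008256+0.006313=1.6670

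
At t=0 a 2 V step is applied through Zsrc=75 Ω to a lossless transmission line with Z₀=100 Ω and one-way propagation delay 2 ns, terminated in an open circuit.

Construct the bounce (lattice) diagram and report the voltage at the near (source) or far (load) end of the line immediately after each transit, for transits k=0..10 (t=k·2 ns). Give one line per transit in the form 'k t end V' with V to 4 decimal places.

Γ_L=1.000000, Γ_S=-0.142857; launch V₁=2·100/175=1.142857
k=0 src: V=1.1429
k=1 load: inc=1.142857, refl=1.142857·1.000000=1.1429; V=0.000000+1.142857+1.142857=2.2857
k=2 src: inc=1.142857, refl=1.142857·-0.142857=-0.1633; V=1.142857+1.142857+-0.163265=2.1224
k=3 load: inc=-0.163265, refl=-0.163265·1.000000=-0.1633; V=2.285714+-0.163265+-0.163265=1.9592
k=4 src: inc=-0.163265, refl=-0.163265·-0.142857=0.0233; V=2.122449+-0.163265+0.023324=1.9825
k=5 load: inc=0.023324, refl=0.023324·1.000000=0.0233; V=1.959184+0.023324+0.023324=2.0058
k=6 src: inc=0.023324, refl=0.023324·-0.142857=-0.0033; V=1.982507+0.023324+-0.003332=2.0025
k=7 load: inc=-0.003332, refl=-0.003332·1.000000=-0.0033; V=2.005831+-0.003332+-0.003332=1.9992
k=8 src: inc=-0.003332, refl=-0.003332·-0.142857=0.0005; V=2.002499+-0.003332+0.000476=1.9996
k=9 load: inc=0.000476, refl=0.000476·1.000000=0.0005; V=1.999167+0.000476+0.000476=2.0001
k=10 src: inc=0.000476, refl=0.000476·-0.142857=-0.0001; V=1.999643+0.000476+-0.000068=2.0001

0 0 source 1.1429
1 2 load 2.2857
2 4 source 2.1224
3 6 load 1.9592
4 8 source 1.9825
5 10 load 2.0058
6 12 source 2.0025
7 14 load 1.9992
8 16 source 1.9996
9 18 load 2.0001
10 20 source 2.0001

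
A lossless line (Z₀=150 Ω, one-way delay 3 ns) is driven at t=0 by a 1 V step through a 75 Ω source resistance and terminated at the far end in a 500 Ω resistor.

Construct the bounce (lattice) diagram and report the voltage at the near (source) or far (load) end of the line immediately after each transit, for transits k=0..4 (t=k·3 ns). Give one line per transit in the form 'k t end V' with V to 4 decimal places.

Γ_L=0.538462, Γ_S=-0.333333; launch V₁=1·150/225=0.666667
k=0 src: V=0.6667
k=1 load: inc=0.666667, refl=0.666667·0.538462=0.3590; V=0.000000+0.666667+0.358974=1.0256
k=2 src: inc=0.358974, refl=0.358974·-0.333333=-0.1197; V=0.666667+0.358974+-0.119658=0.9060
k=3 load: inc=-0.119658, refl=-0.119658·0.538462=-0.0644; V=1.025641+-0.119658+-0.064431=0.8416
k=4 src: inc=-0.064431, refl=-0.064431·-0.333333=0.0215; V=0.905983+-0.064431+0.021477=0.8630

0 0 source 0.6667
1 3 load 1.0256
2 6 source 0.9060
3 9 load 0.8416
4 12 source 0.8630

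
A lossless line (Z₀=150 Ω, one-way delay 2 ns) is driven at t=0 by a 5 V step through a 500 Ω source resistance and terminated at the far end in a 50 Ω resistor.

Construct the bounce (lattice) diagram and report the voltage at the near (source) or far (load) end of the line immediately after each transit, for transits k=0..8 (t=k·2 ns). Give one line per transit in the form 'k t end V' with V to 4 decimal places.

0 0 source 1.1538
1 2 load 0.5769
2 4 source 0.2663
3 6 load 0.4216
4 8 source 0.5052
5 10 load 0.4634
6 12 source 0.4409
7 14 load 0.4522
8 16 source 0.4582

Γ_L=-0.500000, Γ_S=0.538462; launch V₁=5·150/650=1.153846
k=0 src: V=1.1538
k=1 load: inc=1.153846, refl=1.153846·-0.500000=-0.5769; V=0.000000+1.153846+-0.576923=0.5769
k=2 src: inc=-0.576923, refl=-0.576923·0.538462=-0.3107; V=1.153846+-0.576923+-0.310651=0.2663
k=3 load: inc=-0.310651, refl=-0.310651·-0.500000=0.1553; V=0.576923+-0.310651+0.155325=0.4216
k=4 src: inc=0.155325, refl=0.155325·0.538462=0.0836; V=0.266272+0.155325+0.083637=0.5052
k=5 load: inc=0.083637, refl=0.083637·-0.500000=-0.0418; V=0.421598+0.083637+-0.041818=0.4634
k=6 src: inc=-0.041818, refl=-0.041818·0.538462=-0.0225; V=0.505234+-0.041818+-0.022518=0.4409
k=7 load: inc=-0.022518, refl=-0.022518·-0.500000=0.0113; V=0.463416+-0.022518+0.011259=0.4522
k=8 src: inc=0.011259, refl=0.011259·0.538462=0.0061; V=0.440898+0.011259+0.006062=0.4582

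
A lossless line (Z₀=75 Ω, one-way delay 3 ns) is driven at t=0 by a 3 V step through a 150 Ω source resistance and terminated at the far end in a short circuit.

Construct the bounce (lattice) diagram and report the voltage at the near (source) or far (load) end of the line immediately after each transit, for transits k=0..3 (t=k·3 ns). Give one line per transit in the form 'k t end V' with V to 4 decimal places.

0 0 source 1.0000
1 3 load 0.0000
2 6 source -0.3333
3 9 load 0.0000

Γ_L=-1.000000, Γ_S=0.333333; launch V₁=3·75/225=1.000000
k=0 src: V=1.0000
k=1 load: inc=1.000000, refl=1.000000·-1.000000=-1.0000; V=0.000000+1.000000+-1.000000=0.0000
k=2 src: inc=-1.000000, refl=-1.000000·0.333333=-0.3333; V=1.000000+-1.000000+-0.333333=-0.3333
k=3 load: inc=-0.333333, refl=-0.333333·-1.000000=0.3333; V=0.000000+-0.333333+0.333333=0.0000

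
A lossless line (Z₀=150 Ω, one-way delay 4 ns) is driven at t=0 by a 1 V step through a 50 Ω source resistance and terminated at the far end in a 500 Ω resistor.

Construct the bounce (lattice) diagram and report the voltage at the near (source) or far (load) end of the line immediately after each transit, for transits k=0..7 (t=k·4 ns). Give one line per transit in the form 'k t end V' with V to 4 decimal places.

0 0 source 0.7500
1 4 load 1.1538
2 8 source 0.9519
3 12 load 0.8432
4 16 source 0.8976
5 20 load 0.9268
6 24 source 0.9122
7 28 load 0.9043

Γ_L=0.538462, Γ_S=-0.500000; launch V₁=1·150/200=0.750000
k=0 src: V=0.7500
k=1 load: inc=0.750000, refl=0.750000·0.538462=0.4038; V=0.000000+0.750000+0.403846=1.1538
k=2 src: inc=0.403846, refl=0.403846·-0.500000=-0.2019; V=0.750000+0.403846+-0.201923=0.9519
k=3 load: inc=-0.201923, refl=-0.201923·0.538462=-0.1087; V=1.153846+-0.201923+-0.108728=0.8432
k=4 src: inc=-0.108728, refl=-0.108728·-0.500000=0.0544; V=0.951923+-0.108728+0.054364=0.8976
k=5 load: inc=0.054364, refl=0.054364·0.538462=0.0293; V=0.843195+0.054364+0.029273=0.9268
k=6 src: inc=0.029273, refl=0.029273·-0.500000=-0.0146; V=0.897559+0.029273+-0.014636=0.9122
k=7 load: inc=-0.014636, refl=-0.014636·0.538462=-0.0079; V=0.926832+-0.014636+-0.007881=0.9043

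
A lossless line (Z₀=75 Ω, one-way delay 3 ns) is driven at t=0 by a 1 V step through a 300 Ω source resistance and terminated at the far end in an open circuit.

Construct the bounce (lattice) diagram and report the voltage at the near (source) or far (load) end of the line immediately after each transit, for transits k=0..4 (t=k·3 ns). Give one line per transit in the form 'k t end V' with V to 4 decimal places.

Γ_L=1.000000, Γ_S=0.600000; launch V₁=1·75/375=0.200000
k=0 src: V=0.2000
k=1 load: inc=0.200000, refl=0.200000·1.000000=0.2000; V=0.000000+0.200000+0.200000=0.4000
k=2 src: inc=0.200000, refl=0.200000·0.600000=0.1200; V=0.200000+0.200000+0.120000=0.5200
k=3 load: inc=0.120000, refl=0.120000·1.000000=0.1200; V=0.400000+0.120000+0.120000=0.6400
k=4 src: inc=0.120000, refl=0.120000·0.600000=0.0720; V=0.520000+0.120000+0.072000=0.7120

0 0 source 0.2000
1 3 load 0.4000
2 6 source 0.5200
3 9 load 0.6400
4 12 source 0.7120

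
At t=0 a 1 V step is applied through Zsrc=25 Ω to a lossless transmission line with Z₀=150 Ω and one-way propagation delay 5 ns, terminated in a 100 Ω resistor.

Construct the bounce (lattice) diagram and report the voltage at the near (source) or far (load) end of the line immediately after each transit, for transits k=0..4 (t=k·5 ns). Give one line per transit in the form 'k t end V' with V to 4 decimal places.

Γ_L=-0.200000, Γ_S=-0.714286; launch V₁=1·150/175=0.857143
k=0 src: V=0.8571
k=1 load: inc=0.857143, refl=0.857143·-0.200000=-0.1714; V=0.000000+0.857143+-0.171429=0.6857
k=2 src: inc=-0.171429, refl=-0.171429·-0.714286=0.1224; V=0.857143+-0.171429+0.122449=0.8082
k=3 load: inc=0.122449, refl=0.122449·-0.200000=-0.0245; V=0.685714+0.122449+-0.024490=0.7837
k=4 src: inc=-0.024490, refl=-0.024490·-0.714286=0.0175; V=0.808163+-0.024490+0.017493=0.8012

0 0 source 0.8571
1 5 load 0.6857
2 10 source 0.8082
3 15 load 0.7837
4 20 source 0.8012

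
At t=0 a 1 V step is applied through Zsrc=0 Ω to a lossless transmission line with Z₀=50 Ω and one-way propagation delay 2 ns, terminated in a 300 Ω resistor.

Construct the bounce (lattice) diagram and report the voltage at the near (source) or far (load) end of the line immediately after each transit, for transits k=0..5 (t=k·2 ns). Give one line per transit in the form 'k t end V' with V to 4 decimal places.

0 0 source 1.0000
1 2 load 1.7143
2 4 source 1.0000
3 6 load 0.4898
4 8 source 1.0000
5 10 load 1.3644

Γ_L=0.714286, Γ_S=-1.000000; launch V₁=1·50/50=1.000000
k=0 src: V=1.0000
k=1 load: inc=1.000000, refl=1.000000·0.714286=0.7143; V=0.000000+1.000000+0.714286=1.7143
k=2 src: inc=0.714286, refl=0.714286·-1.000000=-0.7143; V=1.000000+0.714286+-0.714286=1.0000
k=3 load: inc=-0.714286, refl=-0.714286·0.714286=-0.5102; V=1.714286+-0.714286+-0.510204=0.4898
k=4 src: inc=-0.510204, refl=-0.510204·-1.000000=0.5102; V=1.000000+-0.510204+0.510204=1.0000
k=5 load: inc=0.510204, refl=0.510204·0.714286=0.3644; V=0.489796+0.510204+0.364431=1.3644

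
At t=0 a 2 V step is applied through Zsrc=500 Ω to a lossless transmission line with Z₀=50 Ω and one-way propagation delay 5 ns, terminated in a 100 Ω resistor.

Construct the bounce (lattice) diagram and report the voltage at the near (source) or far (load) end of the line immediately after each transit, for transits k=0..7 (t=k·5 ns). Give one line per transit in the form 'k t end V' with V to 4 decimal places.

0 0 source 0.1818
1 5 load 0.2424
2 10 source 0.2920
3 15 load 0.3085
4 20 source 0.3221
5 25 load 0.3266
6 30 source 0.3303
7 35 load 0.3315

Γ_L=0.333333, Γ_S=0.818182; launch V₁=2·50/550=0.181818
k=0 src: V=0.1818
k=1 load: inc=0.181818, refl=0.181818·0.333333=0.0606; V=0.000000+0.181818+0.060606=0.2424
k=2 src: inc=0.060606, refl=0.060606·0.818182=0.0496; V=0.181818+0.060606+0.049587=0.2920
k=3 load: inc=0.049587, refl=0.049587·0.333333=0.0165; V=0.242424+0.049587+0.016529=0.3085
k=4 src: inc=0.016529, refl=0.016529·0.818182=0.0135; V=0.292011+0.016529+0.013524=0.3221
k=5 load: inc=0.013524, refl=0.013524·0.333333=0.0045; V=0.308540+0.013524+0.004508=0.3266
k=6 src: inc=0.004508, refl=0.004508·0.818182=0.0037; V=0.322064+0.004508+0.003688=0.3303
k=7 load: inc=0.003688, refl=0.003688·0.333333=0.0012; V=0.326572+0.003688+0.001229=0.3315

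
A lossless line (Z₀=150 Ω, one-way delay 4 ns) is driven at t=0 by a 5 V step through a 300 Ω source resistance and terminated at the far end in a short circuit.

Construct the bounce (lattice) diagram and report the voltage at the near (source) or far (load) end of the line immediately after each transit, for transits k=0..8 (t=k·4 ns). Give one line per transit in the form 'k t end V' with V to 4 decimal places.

Γ_L=-1.000000, Γ_S=0.333333; launch V₁=5·150/450=1.666667
k=0 src: V=1.6667
k=1 load: inc=1.666667, refl=1.666667·-1.000000=-1.6667; V=0.000000+1.666667+-1.666667=0.0000
k=2 src: inc=-1.666667, refl=-1.666667·0.333333=-0.5556; V=1.666667+-1.666667+-0.555556=-0.5556
k=3 load: inc=-0.555556, refl=-0.555556·-1.000000=0.5556; V=0.000000+-0.555556+0.555556=0.0000
k=4 src: inc=0.555556, refl=0.555556·0.333333=0.1852; V=-0.555556+0.555556+0.185185=0.1852
k=5 load: inc=0.185185, refl=0.185185·-1.000000=-0.1852; V=0.000000+0.185185+-0.185185=0.0000
k=6 src: inc=-0.185185, refl=-0.185185·0.333333=-0.0617; V=0.185185+-0.185185+-0.061728=-0.0617
k=7 load: inc=-0.061728, refl=-0.061728·-1.000000=0.0617; V=0.000000+-0.061728+0.061728=0.0000
k=8 src: inc=0.061728, refl=0.061728·0.333333=0.0206; V=-0.061728+0.061728+0.020576=0.0206

0 0 source 1.6667
1 4 load 0.0000
2 8 source -0.5556
3 12 load 0.0000
4 16 source 0.1852
5 20 load 0.0000
6 24 source -0.0617
7 28 load 0.0000
8 32 source 0.0206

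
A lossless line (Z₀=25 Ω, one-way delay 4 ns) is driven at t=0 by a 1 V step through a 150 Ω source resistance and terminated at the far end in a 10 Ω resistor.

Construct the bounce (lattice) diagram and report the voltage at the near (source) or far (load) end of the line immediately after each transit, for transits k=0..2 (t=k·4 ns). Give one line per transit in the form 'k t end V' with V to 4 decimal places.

Γ_L=-0.428571, Γ_S=0.714286; launch V₁=1·25/175=0.142857
k=0 src: V=0.1429
k=1 load: inc=0.142857, refl=0.142857·-0.428571=-0.0612; V=0.000000+0.142857+-0.061224=0.0816
k=2 src: inc=-0.061224, refl=-0.061224·0.714286=-0.0437; V=0.142857+-0.061224+-0.043732=0.0379

0 0 source 0.1429
1 4 load 0.0816
2 8 source 0.0379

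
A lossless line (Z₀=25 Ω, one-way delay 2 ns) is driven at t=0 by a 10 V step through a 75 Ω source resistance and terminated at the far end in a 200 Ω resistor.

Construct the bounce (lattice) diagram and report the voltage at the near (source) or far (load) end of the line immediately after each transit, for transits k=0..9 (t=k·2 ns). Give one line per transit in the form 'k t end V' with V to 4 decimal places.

0 0 source 2.5000
1 2 load 4.4444
2 4 source 5.4167
3 6 load 6.1728
4 8 source 6.5509
5 10 load 6.8450
6 12 source 6.9920
7 14 load 7.1064
8 16 source 7.1636
9 18 load 7.2080

Γ_L=0.777778, Γ_S=0.500000; launch V₁=10·25/100=2.500000
k=0 src: V=2.5000
k=1 load: inc=2.500000, refl=2.500000·0.777778=1.9444; V=0.000000+2.500000+1.944444=4.4444
k=2 src: inc=1.944444, refl=1.944444·0.500000=0.9722; V=2.500000+1.944444+0.972222=5.4167
k=3 load: inc=0.972222, refl=0.972222·0.777778=0.7562; V=4.444444+0.972222+0.756173=6.1728
k=4 src: inc=0.756173, refl=0.756173·0.500000=0.3781; V=5.416667+0.756173+0.378086=6.5509
k=5 load: inc=0.378086, refl=0.378086·0.777778=0.2941; V=6.172840+0.378086+0.294067=6.8450
k=6 src: inc=0.294067, refl=0.294067·0.500000=0.1470; V=6.550926+0.294067+0.147034=6.9920
k=7 load: inc=0.147034, refl=0.147034·0.777778=0.1144; V=6.844993+0.147034+0.114359=7.1064
k=8 src: inc=0.114359, refl=0.114359·0.500000=0.0572; V=6.992027+0.114359+0.057180=7.1636
k=9 load: inc=0.057180, refl=0.057180·0.777778=0.0445; V=7.106386+0.057180+0.044473=7.2080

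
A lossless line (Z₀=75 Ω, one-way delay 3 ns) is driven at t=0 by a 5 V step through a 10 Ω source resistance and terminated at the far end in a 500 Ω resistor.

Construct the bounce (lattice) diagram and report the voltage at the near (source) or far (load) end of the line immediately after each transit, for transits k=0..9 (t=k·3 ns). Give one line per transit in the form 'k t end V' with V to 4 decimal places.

0 0 source 4.4118
1 3 load 7.6726
2 6 source 5.1790
3 9 load 3.3359
4 12 source 4.7454
5 15 load 5.7871
6 18 source 4.9905
7 21 load 4.4017
8 24 source 4.8519
9 27 load 5.1847

Γ_L=0.739130, Γ_S=-0.764706; launch V₁=5·75/85=4.411765
k=0 src: V=4.4118
k=1 load: inc=4.411765, refl=4.411765·0.739130=3.2609; V=0.000000+4.411765+3.260870=7.6726
k=2 src: inc=3.260870, refl=3.260870·-0.764706=-2.4936; V=4.411765+3.260870+-2.493606=5.1790
k=3 load: inc=-2.493606, refl=-2.493606·0.739130=-1.8431; V=7.672634+-2.493606+-1.843100=3.3359
k=4 src: inc=-1.843100, refl=-1.843100·-0.764706=1.4094; V=5.179028+-1.843100+1.409430=4.7454
k=5 load: inc=1.409430, refl=1.409430·0.739130=1.0418; V=3.335928+1.409430+1.041752=5.7871
k=6 src: inc=1.041752, refl=1.041752·-0.764706=-0.7966; V=4.745358+1.041752+-0.796634=4.9905
k=7 load: inc=-0.796634, refl=-0.796634·0.739130=-0.5888; V=5.787110+-0.796634+-0.588817=4.4017
k=8 src: inc=-0.588817, refl=-0.588817·-0.764706=0.4503; V=4.990476+-0.588817+0.450271=4.8519
k=9 load: inc=0.450271, refl=0.450271·0.739130=0.3328; V=4.401659+0.450271+0.332809=5.1847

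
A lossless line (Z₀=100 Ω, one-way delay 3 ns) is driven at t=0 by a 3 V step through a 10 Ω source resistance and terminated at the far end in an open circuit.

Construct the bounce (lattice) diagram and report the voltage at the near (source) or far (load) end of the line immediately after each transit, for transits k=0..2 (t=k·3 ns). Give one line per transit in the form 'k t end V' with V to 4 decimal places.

Γ_L=1.000000, Γ_S=-0.818182; launch V₁=3·100/110=2.727273
k=0 src: V=2.7273
k=1 load: inc=2.727273, refl=2.727273·1.000000=2.7273; V=0.000000+2.727273+2.727273=5.4545
k=2 src: inc=2.727273, refl=2.727273·-0.818182=-2.2314; V=2.727273+2.727273+-2.231405=3.2231

0 0 source 2.7273
1 3 load 5.4545
2 6 source 3.2231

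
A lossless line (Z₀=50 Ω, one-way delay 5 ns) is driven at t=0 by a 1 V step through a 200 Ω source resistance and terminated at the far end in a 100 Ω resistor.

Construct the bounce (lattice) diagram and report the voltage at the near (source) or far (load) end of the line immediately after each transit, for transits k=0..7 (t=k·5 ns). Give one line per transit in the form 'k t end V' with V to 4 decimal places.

0 0 source 0.2000
1 5 load 0.2667
2 10 source 0.3067
3 15 load 0.3200
4 20 source 0.3280
5 25 load 0.3307
6 30 source 0.3323
7 35 load 0.3328

Γ_L=0.333333, Γ_S=0.600000; launch V₁=1·50/250=0.200000
k=0 src: V=0.2000
k=1 load: inc=0.200000, refl=0.200000·0.333333=0.0667; V=0.000000+0.200000+0.066667=0.2667
k=2 src: inc=0.066667, refl=0.066667·0.600000=0.0400; V=0.200000+0.066667+0.040000=0.3067
k=3 load: inc=0.040000, refl=0.040000·0.333333=0.0133; V=0.266667+0.040000+0.013333=0.3200
k=4 src: inc=0.013333, refl=0.013333·0.600000=0.0080; V=0.306667+0.013333+0.008000=0.3280
k=5 load: inc=0.008000, refl=0.008000·0.333333=0.0027; V=0.320000+0.008000+0.002667=0.3307
k=6 src: inc=0.002667, refl=0.002667·0.600000=0.0016; V=0.328000+0.002667+0.001600=0.3323
k=7 load: inc=0.001600, refl=0.001600·0.333333=0.0005; V=0.330667+0.001600+0.000533=0.3328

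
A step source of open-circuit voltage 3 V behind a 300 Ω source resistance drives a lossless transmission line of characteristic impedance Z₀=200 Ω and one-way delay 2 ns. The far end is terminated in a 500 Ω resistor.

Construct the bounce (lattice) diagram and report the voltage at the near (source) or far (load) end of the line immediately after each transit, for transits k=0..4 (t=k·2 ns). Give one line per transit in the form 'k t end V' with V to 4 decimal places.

Γ_L=0.428571, Γ_S=0.200000; launch V₁=3·200/500=1.200000
k=0 src: V=1.2000
k=1 load: inc=1.200000, refl=1.200000·0.428571=0.5143; V=0.000000+1.200000+0.514286=1.7143
k=2 src: inc=0.514286, refl=0.514286·0.200000=0.1029; V=1.200000+0.514286+0.102857=1.8171
k=3 load: inc=0.102857, refl=0.102857·0.428571=0.0441; V=1.714286+0.102857+0.044082=1.8612
k=4 src: inc=0.044082, refl=0.044082·0.200000=0.0088; V=1.817143+0.044082+0.008816=1.8700

0 0 source 1.2000
1 2 load 1.7143
2 4 source 1.8171
3 6 load 1.8612
4 8 source 1.8700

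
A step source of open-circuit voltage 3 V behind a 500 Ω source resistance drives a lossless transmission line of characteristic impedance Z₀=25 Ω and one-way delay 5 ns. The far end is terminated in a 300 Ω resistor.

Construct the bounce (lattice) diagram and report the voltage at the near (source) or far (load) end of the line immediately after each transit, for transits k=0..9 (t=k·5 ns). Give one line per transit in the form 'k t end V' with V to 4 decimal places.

0 0 source 0.1429
1 5 load 0.2637
2 10 source 0.3731
3 15 load 0.4656
4 20 source 0.5494
5 25 load 0.6202
6 30 source 0.6843
7 35 load 0.7386
8 40 source 0.7876
9 45 load 0.8292

Γ_L=0.846154, Γ_S=0.904762; launch V₁=3·25/525=0.142857
k=0 src: V=0.1429
k=1 load: inc=0.142857, refl=0.142857·0.846154=0.1209; V=0.000000+0.142857+0.120879=0.2637
k=2 src: inc=0.120879, refl=0.120879·0.904762=0.1094; V=0.142857+0.120879+0.109367=0.3731
k=3 load: inc=0.109367, refl=0.109367·0.846154=0.0925; V=0.263736+0.109367+0.092541=0.4656
k=4 src: inc=0.092541, refl=0.092541·0.904762=0.0837; V=0.373103+0.092541+0.083728=0.5494
k=5 load: inc=0.083728, refl=0.083728·0.846154=0.0708; V=0.465644+0.083728+0.070847=0.6202
k=6 src: inc=0.070847, refl=0.070847·0.904762=0.0641; V=0.549372+0.070847+0.064099=0.6843
k=7 load: inc=0.064099, refl=0.064099·0.846154=0.0542; V=0.620218+0.064099+0.054238=0.7386
k=8 src: inc=0.054238, refl=0.054238·0.904762=0.0491; V=0.684318+0.054238+0.049072=0.7876
k=9 load: inc=0.049072, refl=0.049072·0.846154=0.0415; V=0.738556+0.049072+0.041523=0.8292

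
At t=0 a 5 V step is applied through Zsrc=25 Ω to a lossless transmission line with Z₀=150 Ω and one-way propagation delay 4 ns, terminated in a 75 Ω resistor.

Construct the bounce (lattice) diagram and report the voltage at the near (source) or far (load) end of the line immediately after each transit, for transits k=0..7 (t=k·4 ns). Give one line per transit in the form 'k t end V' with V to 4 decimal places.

Γ_L=-0.333333, Γ_S=-0.714286; launch V₁=5·150/175=4.285714
k=0 src: V=4.2857
k=1 load: inc=4.285714, refl=4.285714·-0.333333=-1.4286; V=0.000000+4.285714+-1.428571=2.8571
k=2 src: inc=-1.428571, refl=-1.428571·-0.714286=1.0204; V=4.285714+-1.428571+1.020408=3.8776
k=3 load: inc=1.020408, refl=1.020408·-0.333333=-0.3401; V=2.857143+1.020408+-0.340136=3.5374
k=4 src: inc=-0.340136, refl=-0.340136·-0.714286=0.2430; V=3.877551+-0.340136+0.242954=3.7804
k=5 load: inc=0.242954, refl=0.242954·-0.333333=-0.0810; V=3.537415+0.242954+-0.080985=3.6994
k=6 src: inc=-0.080985, refl=-0.080985·-0.714286=0.0578; V=3.780369+-0.080985+0.057846=3.7572
k=7 load: inc=0.057846, refl=0.057846·-0.333333=-0.0193; V=3.699385+0.057846+-0.019282=3.7379

0 0 source 4.2857
1 4 load 2.8571
2 8 source 3.8776
3 12 load 3.5374
4 16 source 3.7804
5 20 load 3.6994
6 24 source 3.7572
7 28 load 3.7379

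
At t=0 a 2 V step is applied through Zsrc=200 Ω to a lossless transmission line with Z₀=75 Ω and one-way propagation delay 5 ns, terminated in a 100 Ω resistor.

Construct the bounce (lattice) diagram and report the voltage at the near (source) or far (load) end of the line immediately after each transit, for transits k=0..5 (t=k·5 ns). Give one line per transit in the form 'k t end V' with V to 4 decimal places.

Γ_L=0.142857, Γ_S=0.454545; launch V₁=2·75/275=0.545455
k=0 src: V=0.5455
k=1 load: inc=0.545455, refl=0.545455·0.142857=0.0779; V=0.000000+0.545455+0.077922=0.6234
k=2 src: inc=0.077922, refl=0.077922·0.454545=0.0354; V=0.545455+0.077922+0.035419=0.6588
k=3 load: inc=0.035419, refl=0.035419·0.142857=0.0051; V=0.623377+0.035419+0.005060=0.6639
k=4 src: inc=0.005060, refl=0.005060·0.454545=0.0023; V=0.658796+0.005060+0.002300=0.6662
k=5 load: inc=0.002300, refl=0.002300·0.142857=0.0003; V=0.663856+0.002300+0.000329=0.6665

0 0 source 0.5455
1 5 load 0.6234
2 10 source 0.6588
3 15 load 0.6639
4 20 source 0.6662
5 25 load 0.6665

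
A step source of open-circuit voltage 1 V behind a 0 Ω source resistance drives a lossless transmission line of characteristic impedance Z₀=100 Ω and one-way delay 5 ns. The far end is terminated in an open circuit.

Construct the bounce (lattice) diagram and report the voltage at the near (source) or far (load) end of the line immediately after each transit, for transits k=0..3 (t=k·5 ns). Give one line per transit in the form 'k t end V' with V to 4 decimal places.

Γ_L=1.000000, Γ_S=-1.000000; launch V₁=1·100/100=1.000000
k=0 src: V=1.0000
k=1 load: inc=1.000000, refl=1.000000·1.000000=1.0000; V=0.000000+1.000000+1.000000=2.0000
k=2 src: inc=1.000000, refl=1.000000·-1.000000=-1.0000; V=1.000000+1.000000+-1.000000=1.0000
k=3 load: inc=-1.000000, refl=-1.000000·1.000000=-1.0000; V=2.000000+-1.000000+-1.000000=0.0000

0 0 source 1.0000
1 5 load 2.0000
2 10 source 1.0000
3 15 load 0.0000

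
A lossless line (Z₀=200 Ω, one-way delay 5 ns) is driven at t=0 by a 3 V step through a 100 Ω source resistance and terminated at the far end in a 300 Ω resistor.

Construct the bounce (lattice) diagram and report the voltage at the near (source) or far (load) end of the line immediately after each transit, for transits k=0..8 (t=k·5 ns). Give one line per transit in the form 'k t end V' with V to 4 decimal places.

Γ_L=0.200000, Γ_S=-0.333333; launch V₁=3·200/300=2.000000
k=0 src: V=2.0000
k=1 load: inc=2.000000, refl=2.000000·0.200000=0.4000; V=0.000000+2.000000+0.400000=2.4000
k=2 src: inc=0.400000, refl=0.400000·-0.333333=-0.1333; V=2.000000+0.400000+-0.133333=2.2667
k=3 load: inc=-0.133333, refl=-0.133333·0.200000=-0.0267; V=2.400000+-0.133333+-0.026667=2.2400
k=4 src: inc=-0.026667, refl=-0.026667·-0.333333=0.0089; V=2.266667+-0.026667+0.008889=2.2489
k=5 load: inc=0.008889, refl=0.008889·0.200000=0.0018; V=2.240000+0.008889+0.001778=2.2507
k=6 src: inc=0.001778, refl=0.001778·-0.333333=-0.0006; V=2.248889+0.001778+-0.000593=2.2501
k=7 load: inc=-0.000593, refl=-0.000593·0.200000=-0.0001; V=2.250667+-0.000593+-0.000119=2.2500
k=8 src: inc=-0.000119, refl=-0.000119·-0.333333=0.0000; V=2.250074+-0.000119+0.000040=2.2500

0 0 source 2.0000
1 5 load 2.4000
2 10 source 2.2667
3 15 load 2.2400
4 20 source 2.2489
5 25 load 2.2507
6 30 source 2.2501
7 35 load 2.2500
8 40 source 2.2500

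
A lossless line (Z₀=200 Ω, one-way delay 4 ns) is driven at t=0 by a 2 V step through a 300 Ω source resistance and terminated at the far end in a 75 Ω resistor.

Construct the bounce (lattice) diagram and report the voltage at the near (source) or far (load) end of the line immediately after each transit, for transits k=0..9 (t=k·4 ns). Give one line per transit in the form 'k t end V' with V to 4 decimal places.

0 0 source 0.8000
1 4 load 0.4364
2 8 source 0.3636
3 12 load 0.3967
4 16 source 0.4033
5 20 load 0.4003
6 24 source 0.3997
7 28 load 0.4000
8 32 source 0.4000
9 36 load 0.4000

Γ_L=-0.454545, Γ_S=0.200000; launch V₁=2·200/500=0.800000
k=0 src: V=0.8000
k=1 load: inc=0.800000, refl=0.800000·-0.454545=-0.3636; V=0.000000+0.800000+-0.363636=0.4364
k=2 src: inc=-0.363636, refl=-0.363636·0.200000=-0.0727; V=0.800000+-0.363636+-0.072727=0.3636
k=3 load: inc=-0.072727, refl=-0.072727·-0.454545=0.0331; V=0.436364+-0.072727+0.033058=0.3967
k=4 src: inc=0.033058, refl=0.033058·0.200000=0.0066; V=0.363636+0.033058+0.006612=0.4033
k=5 load: inc=0.006612, refl=0.006612·-0.454545=-0.0030; V=0.396694+0.006612+-0.003005=0.4003
k=6 src: inc=-0.003005, refl=-0.003005·0.200000=-0.0006; V=0.403306+-0.003005+-0.000601=0.3997
k=7 load: inc=-0.000601, refl=-0.000601·-0.454545=0.0003; V=0.400301+-0.000601+0.000273=0.4000
k=8 src: inc=0.000273, refl=0.000273·0.200000=0.0001; V=0.399699+0.000273+0.000055=0.4000
k=9 load: inc=0.000055, refl=0.000055·-0.454545=-0.0000; V=0.399973+0.000055+-0.000025=0.4000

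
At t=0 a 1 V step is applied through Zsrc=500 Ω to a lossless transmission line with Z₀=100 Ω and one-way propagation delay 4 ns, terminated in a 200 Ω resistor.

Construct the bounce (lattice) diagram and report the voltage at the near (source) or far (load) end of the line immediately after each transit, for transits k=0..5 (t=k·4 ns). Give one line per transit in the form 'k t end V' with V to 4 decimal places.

0 0 source 0.1667
1 4 load 0.2222
2 8 source 0.2593
3 12 load 0.2716
4 16 source 0.2798
5 20 load 0.2826

Γ_L=0.333333, Γ_S=0.666667; launch V₁=1·100/600=0.166667
k=0 src: V=0.1667
k=1 load: inc=0.166667, refl=0.166667·0.333333=0.0556; V=0.000000+0.166667+0.055556=0.2222
k=2 src: inc=0.055556, refl=0.055556·0.666667=0.0370; V=0.166667+0.055556+0.037037=0.2593
k=3 load: inc=0.037037, refl=0.037037·0.333333=0.0123; V=0.222222+0.037037+0.012346=0.2716
k=4 src: inc=0.012346, refl=0.012346·0.666667=0.0082; V=0.259259+0.012346+0.008230=0.2798
k=5 load: inc=0.008230, refl=0.008230·0.333333=0.0027; V=0.271605+0.008230+0.002743=0.2826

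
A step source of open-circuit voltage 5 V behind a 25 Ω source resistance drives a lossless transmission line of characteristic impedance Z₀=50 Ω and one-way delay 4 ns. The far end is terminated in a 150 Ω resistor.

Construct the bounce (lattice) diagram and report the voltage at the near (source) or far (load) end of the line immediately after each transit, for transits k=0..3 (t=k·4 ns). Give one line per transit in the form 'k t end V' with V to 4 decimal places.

Γ_L=0.500000, Γ_S=-0.333333; launch V₁=5·50/75=3.333333
k=0 src: V=3.3333
k=1 load: inc=3.333333, refl=3.333333·0.500000=1.6667; V=0.000000+3.333333+1.666667=5.0000
k=2 src: inc=1.666667, refl=1.666667·-0.333333=-0.5556; V=3.333333+1.666667+-0.555556=4.4444
k=3 load: inc=-0.555556, refl=-0.555556·0.500000=-0.2778; V=5.000000+-0.555556+-0.277778=4.1667

0 0 source 3.3333
1 4 load 5.0000
2 8 source 4.4444
3 12 load 4.1667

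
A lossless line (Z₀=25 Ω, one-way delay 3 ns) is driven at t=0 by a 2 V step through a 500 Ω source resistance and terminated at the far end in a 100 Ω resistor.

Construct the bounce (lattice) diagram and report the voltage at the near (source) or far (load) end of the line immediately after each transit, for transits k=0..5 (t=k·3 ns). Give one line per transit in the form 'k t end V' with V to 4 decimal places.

0 0 source 0.0952
1 3 load 0.1524
2 6 source 0.2041
3 9 load 0.2351
4 12 source 0.2632
5 15 load 0.2800

Γ_L=0.600000, Γ_S=0.904762; launch V₁=2·25/525=0.095238
k=0 src: V=0.0952
k=1 load: inc=0.095238, refl=0.095238·0.600000=0.0571; V=0.000000+0.095238+0.057143=0.1524
k=2 src: inc=0.057143, refl=0.057143·0.904762=0.0517; V=0.095238+0.057143+0.051701=0.2041
k=3 load: inc=0.051701, refl=0.051701·0.600000=0.0310; V=0.152381+0.051701+0.031020=0.2351
k=4 src: inc=0.031020, refl=0.031020·0.904762=0.0281; V=0.204082+0.031020+0.028066=0.2632
k=5 load: inc=0.028066, refl=0.028066·0.600000=0.0168; V=0.235102+0.028066+0.016840=0.2800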